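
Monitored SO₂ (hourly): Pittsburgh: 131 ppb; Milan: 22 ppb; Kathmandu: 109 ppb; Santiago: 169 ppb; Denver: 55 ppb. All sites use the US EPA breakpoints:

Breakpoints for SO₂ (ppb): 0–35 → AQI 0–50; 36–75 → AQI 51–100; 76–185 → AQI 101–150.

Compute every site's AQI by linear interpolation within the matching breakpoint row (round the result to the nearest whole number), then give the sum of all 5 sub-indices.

491

Pittsburgh: 131 ∈ [76, 185] ↔ index [101, 150].
101 + (131−76)·(150−101)/(185−76) = 101 + 55·49/109 ≈ 125.72, so AQI = 126.
Milan 22: bracket 0–35 → index 0–50; slope 50/35, offset 22.
AQI = 0 + 50/35·22 ≈ 31.43 ⇒ 31.
Kathmandu: row 76–185 (AQI 101–150). (150−101)·(109−76)/(185−76) + 101 = 49·33/109 + 101 ≈ 115.83 → 116.
Santiago: 169 lies in 76–185, so I_lo=101, I_hi=150, C_lo=76, C_hi=185.
(150−101)/(185−76) × (169−76) + 101 = 49/109 × 93 + 101 ≈ 142.81 → 143.
Denver 55: bracket 36–75 → index 51–100; slope 49/39, offset 19.
AQI = 51 + 49/39·19 ≈ 74.87 ⇒ 75.
AQIs: Pittsburgh=126, Milan=31, Kathmandu=116, Santiago=143, Denver=75. Sum = 126 + 31 + 116 + 143 + 75 = 491.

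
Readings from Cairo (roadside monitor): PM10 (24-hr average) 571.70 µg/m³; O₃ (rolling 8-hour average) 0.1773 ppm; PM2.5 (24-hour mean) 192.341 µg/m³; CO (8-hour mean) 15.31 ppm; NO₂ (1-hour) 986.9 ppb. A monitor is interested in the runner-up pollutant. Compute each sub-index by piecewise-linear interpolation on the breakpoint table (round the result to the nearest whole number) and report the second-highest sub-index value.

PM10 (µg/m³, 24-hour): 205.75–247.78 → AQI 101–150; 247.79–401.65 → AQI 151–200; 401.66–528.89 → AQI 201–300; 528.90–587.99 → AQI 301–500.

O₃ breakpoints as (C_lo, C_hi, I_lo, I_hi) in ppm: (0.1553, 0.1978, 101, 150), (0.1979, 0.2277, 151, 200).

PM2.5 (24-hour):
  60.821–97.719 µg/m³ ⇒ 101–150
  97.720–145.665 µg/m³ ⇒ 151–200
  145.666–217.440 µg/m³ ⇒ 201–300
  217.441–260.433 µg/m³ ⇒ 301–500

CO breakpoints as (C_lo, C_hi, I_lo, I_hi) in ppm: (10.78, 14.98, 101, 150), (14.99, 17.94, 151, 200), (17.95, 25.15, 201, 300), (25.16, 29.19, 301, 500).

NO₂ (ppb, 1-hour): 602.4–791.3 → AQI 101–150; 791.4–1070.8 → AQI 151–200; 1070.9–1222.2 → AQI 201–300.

265

PM10: 571.70 ∈ [528.90, 587.99] ↔ index [301, 500].
301 + (571.70−528.90)·(500−301)/(587.99−528.90) = 301 + 42.80·199/59.09 ≈ 445.14, so AQI = 445.
O₃ 0.1773: bracket 0.1553–0.1978 → index 101–150; slope 49/0.0425, offset 0.0220.
AQI = 101 + 49/0.0425·0.0220 ≈ 126.36 ⇒ 126.
PM2.5: row 145.666–217.440 (AQI 201–300). (300−201)·(192.341−145.666)/(217.440−145.666) + 201 = 99·46.675/71.774 + 201 ≈ 265.38 → 265.
CO: 15.31 lies in 14.99–17.94, so I_lo=151, I_hi=200, C_lo=14.99, C_hi=17.94.
(200−151)/(17.94−14.99) × (15.31−14.99) + 151 = 49/2.95 × 0.32 + 151 ≈ 156.32 → 156.
NO₂: row 791.4–1070.8 (AQI 151–200). (200−151)·(986.9−791.4)/(1070.8−791.4) + 151 = 49·195.5/279.4 + 151 ≈ 185.29 → 185.
Sub-indices: PM10→445, O₃→126, PM2.5→265, CO→156, NO₂→185. Ranked high→low: 445, 265, 185, 156, 126. Second-highest sub-index = 265.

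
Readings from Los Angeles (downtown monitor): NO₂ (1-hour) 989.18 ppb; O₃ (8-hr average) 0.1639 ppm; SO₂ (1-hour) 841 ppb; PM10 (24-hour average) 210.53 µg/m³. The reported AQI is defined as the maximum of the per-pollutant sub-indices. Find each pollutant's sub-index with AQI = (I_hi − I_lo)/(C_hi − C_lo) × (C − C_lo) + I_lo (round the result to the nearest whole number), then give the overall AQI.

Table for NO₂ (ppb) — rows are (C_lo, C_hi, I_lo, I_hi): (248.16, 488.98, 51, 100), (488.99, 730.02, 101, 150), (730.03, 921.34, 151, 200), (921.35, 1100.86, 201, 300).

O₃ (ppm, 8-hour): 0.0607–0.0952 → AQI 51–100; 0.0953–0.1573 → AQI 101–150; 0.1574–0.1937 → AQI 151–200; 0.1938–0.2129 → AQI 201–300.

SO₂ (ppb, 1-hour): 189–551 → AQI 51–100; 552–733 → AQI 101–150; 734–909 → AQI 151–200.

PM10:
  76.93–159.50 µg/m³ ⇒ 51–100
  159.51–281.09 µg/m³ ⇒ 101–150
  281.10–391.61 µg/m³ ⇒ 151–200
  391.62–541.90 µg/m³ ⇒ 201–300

NO₂: 989.18 ∈ [921.35, 1100.86] ↔ index [201, 300].
201 + (989.18−921.35)·(300−201)/(1100.86−921.35) = 201 + 67.83·99/179.51 ≈ 238.41, so AQI = 238.
O₃: 0.1639 ∈ [0.1574, 0.1937] ↔ index [151, 200].
151 + (0.1639−0.1574)·(200−151)/(0.1937−0.1574) = 151 + 0.0065·49/0.0363 ≈ 159.77, so AQI = 160.
SO₂: 841 ∈ [734, 909] ↔ index [151, 200].
151 + (841−734)·(200−151)/(909−734) = 151 + 107·49/175 ≈ 180.96, so AQI = 181.
PM10: row 159.51–281.09 (AQI 101–150). (150−101)·(210.53−159.51)/(281.09−159.51) + 101 = 49·51.02/121.58 + 101 ≈ 121.56 → 122.
Sub-indices: NO₂→238, O₃→160, SO₂→181, PM10→122. Overall AQI = max = 238; dominant pollutant is NO₂.

238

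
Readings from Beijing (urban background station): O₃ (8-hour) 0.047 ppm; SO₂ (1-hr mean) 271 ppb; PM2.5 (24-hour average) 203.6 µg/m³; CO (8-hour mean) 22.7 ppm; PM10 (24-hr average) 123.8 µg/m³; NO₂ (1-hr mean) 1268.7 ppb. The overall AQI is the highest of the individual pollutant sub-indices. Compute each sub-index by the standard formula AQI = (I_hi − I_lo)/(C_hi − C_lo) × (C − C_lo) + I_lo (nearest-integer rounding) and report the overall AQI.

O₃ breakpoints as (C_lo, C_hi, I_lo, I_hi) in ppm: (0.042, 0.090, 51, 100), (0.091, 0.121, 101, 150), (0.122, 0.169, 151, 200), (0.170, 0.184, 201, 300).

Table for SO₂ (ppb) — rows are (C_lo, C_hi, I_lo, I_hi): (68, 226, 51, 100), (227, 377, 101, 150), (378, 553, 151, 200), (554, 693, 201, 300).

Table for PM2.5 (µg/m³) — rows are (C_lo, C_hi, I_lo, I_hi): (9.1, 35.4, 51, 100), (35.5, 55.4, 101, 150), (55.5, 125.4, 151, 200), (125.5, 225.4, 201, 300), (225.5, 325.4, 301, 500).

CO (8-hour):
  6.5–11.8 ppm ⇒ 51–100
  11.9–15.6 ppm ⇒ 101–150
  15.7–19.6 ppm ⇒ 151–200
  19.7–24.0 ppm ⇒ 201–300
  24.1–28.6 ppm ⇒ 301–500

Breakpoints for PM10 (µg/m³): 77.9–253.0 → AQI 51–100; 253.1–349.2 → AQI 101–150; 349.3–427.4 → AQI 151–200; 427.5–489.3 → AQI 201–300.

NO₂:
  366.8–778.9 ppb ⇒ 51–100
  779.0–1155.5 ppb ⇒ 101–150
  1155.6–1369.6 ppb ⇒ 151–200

278

O₃ 0.047: bracket 0.042–0.090 → index 51–100; slope 49/0.048, offset 0.005.
AQI = 51 + 49/0.048·0.005 ≈ 56.10 ⇒ 56.
SO₂: 271 lies in 227–377, so I_lo=101, I_hi=150, C_lo=227, C_hi=377.
(150−101)/(377−227) × (271−227) + 101 = 49/150 × 44 + 101 ≈ 115.37 → 115.
PM2.5: 203.6 ∈ [125.5, 225.4] ↔ index [201, 300].
201 + (203.6−125.5)·(300−201)/(225.4−125.5) = 201 + 78.1·99/99.9 ≈ 278.40, so AQI = 278.
CO 22.7: bracket 19.7–24.0 → index 201–300; slope 99/4.3, offset 3.0.
AQI = 201 + 99/4.3·3.0 ≈ 270.07 ⇒ 270.
PM10: row 77.9–253.0 (AQI 51–100). (100−51)·(123.8−77.9)/(253.0−77.9) + 51 = 49·45.9/175.1 + 51 ≈ 63.84 → 64.
NO₂: 1268.7 lies in 1155.6–1369.6, so I_lo=151, I_hi=200, C_lo=1155.6, C_hi=1369.6.
(200−151)/(1369.6−1155.6) × (1268.7−1155.6) + 151 = 49/214.0 × 113.1 + 151 ≈ 176.90 → 177.
Sub-indices: O₃→56, SO₂→115, PM2.5→278, CO→270, PM10→64, NO₂→177. Overall AQI = max = 278; dominant pollutant is PM2.5.
AQI 278: Very Unhealthy.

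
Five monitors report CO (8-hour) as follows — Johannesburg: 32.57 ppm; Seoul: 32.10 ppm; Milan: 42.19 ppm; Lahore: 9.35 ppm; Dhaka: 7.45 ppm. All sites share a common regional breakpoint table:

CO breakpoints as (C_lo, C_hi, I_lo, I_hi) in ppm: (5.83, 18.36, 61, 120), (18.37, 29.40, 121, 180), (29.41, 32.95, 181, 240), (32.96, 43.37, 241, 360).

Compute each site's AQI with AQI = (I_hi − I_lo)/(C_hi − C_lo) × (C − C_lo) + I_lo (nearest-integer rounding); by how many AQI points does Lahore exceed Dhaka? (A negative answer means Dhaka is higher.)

9

Johannesburg: 32.57 lies in 29.41–32.95, so I_lo=181, I_hi=240, C_lo=29.41, C_hi=32.95.
(240−181)/(32.95−29.41) × (32.57−29.41) + 181 = 59/3.54 × 3.16 + 181 ≈ 233.67 → 234.
Seoul: 32.10 lies in 29.41–32.95, so I_lo=181, I_hi=240, C_lo=29.41, C_hi=32.95.
(240−181)/(32.95−29.41) × (32.10−29.41) + 181 = 59/3.54 × 2.69 + 181 ≈ 225.83 → 226.
Milan: 42.19 ∈ [32.96, 43.37] ↔ index [241, 360].
241 + (42.19−32.96)·(360−241)/(43.37−32.96) = 241 + 9.23·119/10.41 ≈ 346.51, so AQI = 347.
Lahore: 9.35 ∈ [5.83, 18.36] ↔ index [61, 120].
61 + (9.35−5.83)·(120−61)/(18.36−5.83) = 61 + 3.52·59/12.53 ≈ 77.57, so AQI = 78.
Dhaka: 7.45 lies in 5.83–18.36, so I_lo=61, I_hi=120, C_lo=5.83, C_hi=18.36.
(120−61)/(18.36−5.83) × (7.45−5.83) + 61 = 59/12.53 × 1.62 + 61 ≈ 68.63 → 69.
AQIs: Johannesburg=234, Seoul=226, Milan=347, Lahore=78, Dhaka=69. Lahore (78) − Dhaka (69) = 9.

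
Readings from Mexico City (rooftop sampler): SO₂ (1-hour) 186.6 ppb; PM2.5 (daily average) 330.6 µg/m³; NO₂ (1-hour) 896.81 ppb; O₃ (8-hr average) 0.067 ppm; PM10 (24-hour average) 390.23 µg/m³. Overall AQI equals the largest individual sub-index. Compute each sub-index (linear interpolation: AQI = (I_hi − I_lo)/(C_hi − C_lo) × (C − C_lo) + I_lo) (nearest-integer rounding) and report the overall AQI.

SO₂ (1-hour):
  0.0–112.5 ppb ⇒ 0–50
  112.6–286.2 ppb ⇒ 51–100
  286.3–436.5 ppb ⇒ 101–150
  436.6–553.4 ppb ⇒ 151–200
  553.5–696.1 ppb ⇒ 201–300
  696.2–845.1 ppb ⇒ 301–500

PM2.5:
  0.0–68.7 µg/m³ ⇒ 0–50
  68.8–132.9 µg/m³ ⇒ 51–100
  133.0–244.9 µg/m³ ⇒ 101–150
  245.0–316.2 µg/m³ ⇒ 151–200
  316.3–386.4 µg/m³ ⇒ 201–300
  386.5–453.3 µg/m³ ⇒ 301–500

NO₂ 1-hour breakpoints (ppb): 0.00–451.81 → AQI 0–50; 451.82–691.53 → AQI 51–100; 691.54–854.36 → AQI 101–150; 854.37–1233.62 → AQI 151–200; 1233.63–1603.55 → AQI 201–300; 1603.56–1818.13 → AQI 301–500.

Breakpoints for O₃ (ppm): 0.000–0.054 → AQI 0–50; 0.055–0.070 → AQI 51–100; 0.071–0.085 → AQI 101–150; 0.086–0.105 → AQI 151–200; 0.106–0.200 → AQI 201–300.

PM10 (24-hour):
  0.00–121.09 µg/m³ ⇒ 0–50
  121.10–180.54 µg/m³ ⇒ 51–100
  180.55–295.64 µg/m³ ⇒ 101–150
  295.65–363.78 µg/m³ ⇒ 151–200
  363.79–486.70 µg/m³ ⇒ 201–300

222

SO₂ 186.6: bracket 112.6–286.2 → index 51–100; slope 49/173.6, offset 74.0.
AQI = 51 + 49/173.6·74.0 ≈ 71.89 ⇒ 72.
PM2.5 330.6: bracket 316.3–386.4 → index 201–300; slope 99/70.1, offset 14.3.
AQI = 201 + 99/70.1·14.3 ≈ 221.20 ⇒ 221.
NO₂: 896.81 ∈ [854.37, 1233.62] ↔ index [151, 200].
151 + (896.81−854.37)·(200−151)/(1233.62−854.37) = 151 + 42.44·49/379.25 ≈ 156.48, so AQI = 156.
O₃: row 0.055–0.070 (AQI 51–100). (100−51)·(0.067−0.055)/(0.070−0.055) + 51 = 49·0.012/0.015 + 51 ≈ 90.20 → 90.
PM10: 390.23 lies in 363.79–486.70, so I_lo=201, I_hi=300, C_lo=363.79, C_hi=486.70.
(300−201)/(486.70−363.79) × (390.23−363.79) + 201 = 99/122.91 × 26.44 + 201 ≈ 222.30 → 222.
Sub-indices: SO₂→72, PM2.5→221, NO₂→156, O₃→90, PM10→222. Overall AQI = max = 222; dominant pollutant is PM10.
AQI 222: Very Unhealthy.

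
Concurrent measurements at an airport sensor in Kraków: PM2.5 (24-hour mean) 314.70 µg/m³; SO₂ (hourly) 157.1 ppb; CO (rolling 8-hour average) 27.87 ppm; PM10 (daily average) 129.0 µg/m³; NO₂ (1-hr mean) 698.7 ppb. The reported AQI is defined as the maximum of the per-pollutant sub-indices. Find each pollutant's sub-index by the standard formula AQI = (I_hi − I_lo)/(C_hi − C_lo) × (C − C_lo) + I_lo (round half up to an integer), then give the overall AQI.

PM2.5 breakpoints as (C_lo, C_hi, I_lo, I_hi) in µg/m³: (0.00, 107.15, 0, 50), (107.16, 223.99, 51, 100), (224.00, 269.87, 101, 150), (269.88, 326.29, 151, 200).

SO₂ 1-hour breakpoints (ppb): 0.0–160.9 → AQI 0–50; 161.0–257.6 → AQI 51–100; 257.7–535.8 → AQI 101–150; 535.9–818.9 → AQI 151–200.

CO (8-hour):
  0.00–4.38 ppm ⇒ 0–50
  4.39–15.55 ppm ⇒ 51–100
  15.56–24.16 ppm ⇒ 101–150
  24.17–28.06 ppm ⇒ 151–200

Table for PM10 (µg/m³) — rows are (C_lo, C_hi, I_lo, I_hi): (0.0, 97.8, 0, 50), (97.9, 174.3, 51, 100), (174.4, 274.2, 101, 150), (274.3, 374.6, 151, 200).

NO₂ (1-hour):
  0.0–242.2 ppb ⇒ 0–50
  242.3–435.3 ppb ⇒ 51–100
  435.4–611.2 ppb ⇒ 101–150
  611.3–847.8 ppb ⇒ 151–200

198

PM2.5: 314.70 lies in 269.88–326.29, so I_lo=151, I_hi=200, C_lo=269.88, C_hi=326.29.
(200−151)/(326.29−269.88) × (314.70−269.88) + 151 = 49/56.41 × 44.82 + 151 ≈ 189.93 → 190.
SO₂: row 0.0–160.9 (AQI 0–50). (50−0)·(157.1−0.0)/(160.9−0.0) + 0 = 50·157.1/160.9 + 0 ≈ 48.82 → 49.
CO: 27.87 lies in 24.17–28.06, so I_lo=151, I_hi=200, C_lo=24.17, C_hi=28.06.
(200−151)/(28.06−24.17) × (27.87−24.17) + 151 = 49/3.89 × 3.70 + 151 ≈ 197.61 → 198.
PM10: 129.0 ∈ [97.9, 174.3] ↔ index [51, 100].
51 + (129.0−97.9)·(100−51)/(174.3−97.9) = 51 + 31.1·49/76.4 ≈ 70.95, so AQI = 71.
NO₂ 698.7: bracket 611.3–847.8 → index 151–200; slope 49/236.5, offset 87.4.
AQI = 151 + 49/236.5·87.4 ≈ 169.11 ⇒ 169.
Sub-indices: PM2.5→190, SO₂→49, CO→198, PM10→71, NO₂→169. Overall AQI = max = 198; dominant pollutant is CO.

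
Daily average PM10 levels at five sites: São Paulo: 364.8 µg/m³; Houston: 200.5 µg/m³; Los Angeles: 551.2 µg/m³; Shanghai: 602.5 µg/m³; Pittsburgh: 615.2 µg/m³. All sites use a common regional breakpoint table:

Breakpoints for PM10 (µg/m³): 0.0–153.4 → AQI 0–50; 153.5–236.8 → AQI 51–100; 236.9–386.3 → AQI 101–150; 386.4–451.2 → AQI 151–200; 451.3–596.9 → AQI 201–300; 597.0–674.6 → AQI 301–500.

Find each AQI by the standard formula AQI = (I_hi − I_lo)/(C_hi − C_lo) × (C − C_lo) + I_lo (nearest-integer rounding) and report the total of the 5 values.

1154

São Paulo: 364.8 lies in 236.9–386.3, so I_lo=101, I_hi=150, C_lo=236.9, C_hi=386.3.
(150−101)/(386.3−236.9) × (364.8−236.9) + 101 = 49/149.4 × 127.9 + 101 ≈ 142.95 → 143.
Houston: row 153.5–236.8 (AQI 51–100). (100−51)·(200.5−153.5)/(236.8−153.5) + 51 = 49·47.0/83.3 + 51 ≈ 78.65 → 79.
Los Angeles 551.2: bracket 451.3–596.9 → index 201–300; slope 99/145.6, offset 99.9.
AQI = 201 + 99/145.6·99.9 ≈ 268.93 ⇒ 269.
Shanghai: row 597.0–674.6 (AQI 301–500). (500−301)·(602.5−597.0)/(674.6−597.0) + 301 = 199·5.5/77.6 + 301 ≈ 315.10 → 315.
Pittsburgh 615.2: bracket 597.0–674.6 → index 301–500; slope 199/77.6, offset 18.2.
AQI = 301 + 199/77.6·18.2 ≈ 347.67 ⇒ 348.
AQIs: São Paulo=143, Houston=79, Los Angeles=269, Shanghai=315, Pittsburgh=348. Sum = 143 + 79 + 269 + 315 + 348 = 1154.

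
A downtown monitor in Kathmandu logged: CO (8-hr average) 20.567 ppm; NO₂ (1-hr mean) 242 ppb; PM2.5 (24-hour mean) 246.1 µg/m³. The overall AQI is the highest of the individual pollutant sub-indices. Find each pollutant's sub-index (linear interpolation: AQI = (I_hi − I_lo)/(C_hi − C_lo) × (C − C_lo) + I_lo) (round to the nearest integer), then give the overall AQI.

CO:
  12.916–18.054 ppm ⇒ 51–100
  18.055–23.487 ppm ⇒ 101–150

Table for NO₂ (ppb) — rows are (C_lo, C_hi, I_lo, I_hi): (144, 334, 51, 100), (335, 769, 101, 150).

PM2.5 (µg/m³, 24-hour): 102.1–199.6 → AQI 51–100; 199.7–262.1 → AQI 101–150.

CO: 20.567 lies in 18.055–23.487, so I_lo=101, I_hi=150, C_lo=18.055, C_hi=23.487.
(150−101)/(23.487−18.055) × (20.567−18.055) + 101 = 49/5.432 × 2.512 + 101 ≈ 123.66 → 124.
NO₂ 242: bracket 144–334 → index 51–100; slope 49/190, offset 98.
AQI = 51 + 49/190·98 ≈ 76.27 ⇒ 76.
PM2.5: 246.1 lies in 199.7–262.1, so I_lo=101, I_hi=150, C_lo=199.7, C_hi=262.1.
(150−101)/(262.1−199.7) × (246.1−199.7) + 101 = 49/62.4 × 46.4 + 101 ≈ 137.44 → 137.
Sub-indices: CO→124, NO₂→76, PM2.5→137. Overall AQI = max = 137; dominant pollutant is PM2.5.
AQI 137: Unhealthy for Sensitive Groups.

137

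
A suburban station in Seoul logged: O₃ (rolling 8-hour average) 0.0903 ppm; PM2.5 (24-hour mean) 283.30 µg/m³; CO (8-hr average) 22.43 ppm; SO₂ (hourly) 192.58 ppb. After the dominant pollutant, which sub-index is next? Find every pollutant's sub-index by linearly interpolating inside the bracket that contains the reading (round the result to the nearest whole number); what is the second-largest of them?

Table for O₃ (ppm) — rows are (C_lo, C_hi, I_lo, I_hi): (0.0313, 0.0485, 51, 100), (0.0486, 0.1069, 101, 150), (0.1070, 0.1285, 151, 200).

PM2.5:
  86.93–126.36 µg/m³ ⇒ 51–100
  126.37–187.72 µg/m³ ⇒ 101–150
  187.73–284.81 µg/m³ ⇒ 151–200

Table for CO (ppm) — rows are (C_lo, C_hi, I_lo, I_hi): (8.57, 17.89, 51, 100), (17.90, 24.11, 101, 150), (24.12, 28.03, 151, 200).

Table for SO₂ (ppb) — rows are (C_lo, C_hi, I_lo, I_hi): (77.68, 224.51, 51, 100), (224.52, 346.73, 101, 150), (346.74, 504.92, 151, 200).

137

O₃: 0.0903 lies in 0.0486–0.1069, so I_lo=101, I_hi=150, C_lo=0.0486, C_hi=0.1069.
(150−101)/(0.1069−0.0486) × (0.0903−0.0486) + 101 = 49/0.0583 × 0.0417 + 101 ≈ 136.05 → 136.
PM2.5: 283.30 lies in 187.73–284.81, so I_lo=151, I_hi=200, C_lo=187.73, C_hi=284.81.
(200−151)/(284.81−187.73) × (283.30−187.73) + 151 = 49/97.08 × 95.57 + 151 ≈ 199.24 → 199.
CO: 22.43 ∈ [17.90, 24.11] ↔ index [101, 150].
101 + (22.43−17.90)·(150−101)/(24.11−17.90) = 101 + 4.53·49/6.21 ≈ 136.74, so AQI = 137.
SO₂: 192.58 ∈ [77.68, 224.51] ↔ index [51, 100].
51 + (192.58−77.68)·(100−51)/(224.51−77.68) = 51 + 114.90·49/146.83 ≈ 89.34, so AQI = 89.
Sub-indices: O₃→136, PM2.5→199, CO→137, SO₂→89. Ranked high→low: 199, 137, 136, 89. Second-highest sub-index = 137.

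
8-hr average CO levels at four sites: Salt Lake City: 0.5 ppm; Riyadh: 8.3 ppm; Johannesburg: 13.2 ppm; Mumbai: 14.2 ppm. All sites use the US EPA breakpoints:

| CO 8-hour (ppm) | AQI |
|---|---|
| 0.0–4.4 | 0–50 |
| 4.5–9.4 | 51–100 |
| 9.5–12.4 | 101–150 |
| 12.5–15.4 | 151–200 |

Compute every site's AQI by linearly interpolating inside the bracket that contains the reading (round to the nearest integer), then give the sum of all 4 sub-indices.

438

Salt Lake City 0.5: bracket 0.0–4.4 → index 0–50; slope 50/4.4, offset 0.5.
AQI = 0 + 50/4.4·0.5 ≈ 5.68 ⇒ 6.
Riyadh: 8.3 ∈ [4.5, 9.4] ↔ index [51, 100].
51 + (8.3−4.5)·(100−51)/(9.4−4.5) = 51 + 3.8·49/4.9 ≈ 89.00, so AQI = 89.
Johannesburg: row 12.5–15.4 (AQI 151–200). (200−151)·(13.2−12.5)/(15.4−12.5) + 151 = 49·0.7/2.9 + 151 ≈ 162.83 → 163.
Mumbai: row 12.5–15.4 (AQI 151–200). (200−151)·(14.2−12.5)/(15.4−12.5) + 151 = 49·1.7/2.9 + 151 ≈ 179.72 → 180.
AQIs: Salt Lake City=6, Riyadh=89, Johannesburg=163, Mumbai=180. Sum = 6 + 89 + 163 + 180 = 438.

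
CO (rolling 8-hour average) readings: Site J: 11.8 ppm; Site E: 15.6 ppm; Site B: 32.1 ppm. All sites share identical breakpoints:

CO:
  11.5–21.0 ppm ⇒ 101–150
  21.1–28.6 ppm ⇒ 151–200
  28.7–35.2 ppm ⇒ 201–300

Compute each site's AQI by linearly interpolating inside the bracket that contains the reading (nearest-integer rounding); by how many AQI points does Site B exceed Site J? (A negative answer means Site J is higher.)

150

Site J 11.8: bracket 11.5–21.0 → index 101–150; slope 49/9.5, offset 0.3.
AQI = 101 + 49/9.5·0.3 ≈ 102.55 ⇒ 103.
Site E 15.6: bracket 11.5–21.0 → index 101–150; slope 49/9.5, offset 4.1.
AQI = 101 + 49/9.5·4.1 ≈ 122.15 ⇒ 122.
Site B: row 28.7–35.2 (AQI 201–300). (300−201)·(32.1−28.7)/(35.2−28.7) + 201 = 99·3.4/6.5 + 201 ≈ 252.78 → 253.
AQIs: Site J=103, Site E=122, Site B=253. Site B (253) − Site J (103) = 150.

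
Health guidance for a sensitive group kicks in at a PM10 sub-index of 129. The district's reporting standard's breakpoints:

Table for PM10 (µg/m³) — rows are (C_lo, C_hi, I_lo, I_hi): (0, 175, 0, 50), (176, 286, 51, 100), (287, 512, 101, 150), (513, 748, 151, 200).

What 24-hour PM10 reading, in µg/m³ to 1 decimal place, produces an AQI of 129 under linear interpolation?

AQI 129 lies in the 101–150 band, which corresponds to 287–512 µg/m³.
C = 287 + (129−101)×(512−287)/(150−101) = 287 + 28×225/49 ≈ 415.571 µg/m³ → 415.6 µg/m³ to 1 dp.

415.6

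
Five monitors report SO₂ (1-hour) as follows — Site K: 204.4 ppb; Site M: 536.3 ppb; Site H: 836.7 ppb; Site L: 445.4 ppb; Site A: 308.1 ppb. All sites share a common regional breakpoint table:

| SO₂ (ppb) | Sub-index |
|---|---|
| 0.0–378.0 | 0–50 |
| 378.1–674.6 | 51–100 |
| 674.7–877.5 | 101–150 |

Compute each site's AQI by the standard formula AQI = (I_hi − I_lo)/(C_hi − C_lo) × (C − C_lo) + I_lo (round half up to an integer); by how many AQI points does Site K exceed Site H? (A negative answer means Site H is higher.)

Site K: 204.4 lies in 0.0–378.0, so I_lo=0, I_hi=50, C_lo=0.0, C_hi=378.0.
(50−0)/(378.0−0.0) × (204.4−0.0) + 0 = 50/378.0 × 204.4 + 0 ≈ 27.04 → 27.
Site M: 536.3 lies in 378.1–674.6, so I_lo=51, I_hi=100, C_lo=378.1, C_hi=674.6.
(100−51)/(674.6−378.1) × (536.3−378.1) + 51 = 49/296.5 × 158.2 + 51 ≈ 77.14 → 77.
Site H: 836.7 ∈ [674.7, 877.5] ↔ index [101, 150].
101 + (836.7−674.7)·(150−101)/(877.5−674.7) = 101 + 162.0·49/202.8 ≈ 140.14, so AQI = 140.
Site L: 445.4 ∈ [378.1, 674.6] ↔ index [51, 100].
51 + (445.4−378.1)·(100−51)/(674.6−378.1) = 51 + 67.3·49/296.5 ≈ 62.12, so AQI = 62.
Site A: 308.1 lies in 0.0–378.0, so I_lo=0, I_hi=50, C_lo=0.0, C_hi=378.0.
(50−0)/(378.0−0.0) × (308.1−0.0) + 0 = 50/378.0 × 308.1 + 0 ≈ 40.75 → 41.
AQIs: Site K=27, Site M=77, Site H=140, Site L=62, Site A=41. Site K (27) − Site H (140) = -113.

-113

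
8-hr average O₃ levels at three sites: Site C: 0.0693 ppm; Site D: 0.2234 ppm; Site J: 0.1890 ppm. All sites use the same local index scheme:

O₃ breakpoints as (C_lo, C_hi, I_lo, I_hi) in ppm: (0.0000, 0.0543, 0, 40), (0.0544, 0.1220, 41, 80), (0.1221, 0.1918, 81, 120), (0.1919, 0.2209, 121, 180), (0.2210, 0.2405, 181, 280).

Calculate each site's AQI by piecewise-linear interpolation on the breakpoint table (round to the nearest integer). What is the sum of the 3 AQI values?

Site C: 0.0693 ∈ [0.0544, 0.1220] ↔ index [41, 80].
41 + (0.0693−0.0544)·(80−41)/(0.1220−0.0544) = 41 + 0.0149·39/0.0676 ≈ 49.60, so AQI = 50.
Site D: 0.2234 lies in 0.2210–0.2405, so I_lo=181, I_hi=280, C_lo=0.2210, C_hi=0.2405.
(280−181)/(0.2405−0.2210) × (0.2234−0.2210) + 181 = 99/0.0195 × 0.0024 + 181 ≈ 193.18 → 193.
Site J: row 0.1221–0.1918 (AQI 81–120). (120−81)·(0.1890−0.1221)/(0.1918−0.1221) + 81 = 39·0.0669/0.0697 + 81 ≈ 118.43 → 118.
AQIs: Site C=50, Site D=193, Site J=118. Sum = 50 + 193 + 118 = 361.

361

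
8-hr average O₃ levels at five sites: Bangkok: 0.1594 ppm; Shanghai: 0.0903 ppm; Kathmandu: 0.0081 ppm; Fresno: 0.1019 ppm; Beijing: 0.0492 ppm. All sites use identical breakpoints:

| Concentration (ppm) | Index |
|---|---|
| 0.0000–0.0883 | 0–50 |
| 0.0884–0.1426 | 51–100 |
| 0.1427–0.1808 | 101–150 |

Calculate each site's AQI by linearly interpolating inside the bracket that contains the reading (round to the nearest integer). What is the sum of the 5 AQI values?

271

Bangkok: 0.1594 ∈ [0.1427, 0.1808] ↔ index [101, 150].
101 + (0.1594−0.1427)·(150−101)/(0.1808−0.1427) = 101 + 0.0167·49/0.0381 ≈ 122.48, so AQI = 122.
Shanghai: row 0.0884–0.1426 (AQI 51–100). (100−51)·(0.0903−0.0884)/(0.1426−0.0884) + 51 = 49·0.0019/0.0542 + 51 ≈ 52.72 → 53.
Kathmandu: row 0.0000–0.0883 (AQI 0–50). (50−0)·(0.0081−0.0000)/(0.0883−0.0000) + 0 = 50·0.0081/0.0883 + 0 ≈ 4.59 → 5.
Fresno: 0.1019 lies in 0.0884–0.1426, so I_lo=51, I_hi=100, C_lo=0.0884, C_hi=0.1426.
(100−51)/(0.1426−0.0884) × (0.1019−0.0884) + 51 = 49/0.0542 × 0.0135 + 51 ≈ 63.20 → 63.
Beijing: 0.0492 lies in 0.0000–0.0883, so I_lo=0, I_hi=50, C_lo=0.0000, C_hi=0.0883.
(50−0)/(0.0883−0.0000) × (0.0492−0.0000) + 0 = 50/0.0883 × 0.0492 + 0 ≈ 27.86 → 28.
AQIs: Bangkok=122, Shanghai=53, Kathmandu=5, Fresno=63, Beijing=28. Sum = 122 + 53 + 5 + 63 + 28 = 271.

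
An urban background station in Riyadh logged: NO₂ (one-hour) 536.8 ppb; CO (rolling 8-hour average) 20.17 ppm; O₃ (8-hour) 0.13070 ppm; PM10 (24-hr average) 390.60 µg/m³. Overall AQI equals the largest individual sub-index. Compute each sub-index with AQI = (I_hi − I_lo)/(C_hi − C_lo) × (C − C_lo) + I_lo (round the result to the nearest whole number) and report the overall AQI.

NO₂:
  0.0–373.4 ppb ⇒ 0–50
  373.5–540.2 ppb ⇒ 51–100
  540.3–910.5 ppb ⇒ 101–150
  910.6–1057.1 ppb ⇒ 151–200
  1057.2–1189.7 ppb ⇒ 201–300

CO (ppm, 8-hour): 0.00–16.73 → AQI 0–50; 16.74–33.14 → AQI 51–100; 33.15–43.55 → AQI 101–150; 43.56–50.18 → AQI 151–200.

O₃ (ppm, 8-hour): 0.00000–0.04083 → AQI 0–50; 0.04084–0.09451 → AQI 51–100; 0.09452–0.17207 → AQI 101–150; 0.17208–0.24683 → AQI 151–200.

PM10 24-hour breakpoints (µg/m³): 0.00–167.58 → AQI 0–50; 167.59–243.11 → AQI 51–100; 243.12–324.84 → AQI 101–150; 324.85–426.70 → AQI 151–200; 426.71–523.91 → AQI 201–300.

NO₂ 536.8: bracket 373.5–540.2 → index 51–100; slope 49/166.7, offset 163.3.
AQI = 51 + 49/166.7·163.3 ≈ 99.00 ⇒ 99.
CO: 20.17 lies in 16.74–33.14, so I_lo=51, I_hi=100, C_lo=16.74, C_hi=33.14.
(100−51)/(33.14−16.74) × (20.17−16.74) + 51 = 49/16.40 × 3.43 + 51 ≈ 61.25 → 61.
O₃ 0.13070: bracket 0.09452–0.17207 → index 101–150; slope 49/0.07755, offset 0.03618.
AQI = 101 + 49/0.07755·0.03618 ≈ 123.86 ⇒ 124.
PM10 390.60: bracket 324.85–426.70 → index 151–200; slope 49/101.85, offset 65.75.
AQI = 151 + 49/101.85·65.75 ≈ 182.63 ⇒ 183.
Sub-indices: NO₂→99, CO→61, O₃→124, PM10→183. Overall AQI = max = 183; dominant pollutant is PM10.
AQI 183: Unhealthy.

183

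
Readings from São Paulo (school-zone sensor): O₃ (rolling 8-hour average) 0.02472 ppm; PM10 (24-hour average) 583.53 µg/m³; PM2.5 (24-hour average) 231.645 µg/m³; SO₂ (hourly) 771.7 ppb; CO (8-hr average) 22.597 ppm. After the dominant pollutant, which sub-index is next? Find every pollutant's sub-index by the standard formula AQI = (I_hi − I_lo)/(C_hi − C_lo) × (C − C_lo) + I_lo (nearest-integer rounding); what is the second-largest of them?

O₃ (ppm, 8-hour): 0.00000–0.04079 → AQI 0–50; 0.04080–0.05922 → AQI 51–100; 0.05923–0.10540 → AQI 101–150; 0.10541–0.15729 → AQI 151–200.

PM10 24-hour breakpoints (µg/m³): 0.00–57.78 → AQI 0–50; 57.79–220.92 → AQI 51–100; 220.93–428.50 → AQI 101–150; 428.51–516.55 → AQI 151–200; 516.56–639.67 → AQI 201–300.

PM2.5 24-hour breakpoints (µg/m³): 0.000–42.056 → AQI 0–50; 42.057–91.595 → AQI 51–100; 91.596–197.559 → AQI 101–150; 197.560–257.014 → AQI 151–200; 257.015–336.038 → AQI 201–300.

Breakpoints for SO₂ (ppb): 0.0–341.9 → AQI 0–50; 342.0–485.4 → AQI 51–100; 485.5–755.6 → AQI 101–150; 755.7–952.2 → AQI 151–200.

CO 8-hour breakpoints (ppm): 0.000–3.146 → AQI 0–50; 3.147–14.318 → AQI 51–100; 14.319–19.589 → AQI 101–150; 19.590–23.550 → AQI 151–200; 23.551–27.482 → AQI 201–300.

O₃ 0.02472: bracket 0.00000–0.04079 → index 0–50; slope 50/0.04079, offset 0.02472.
AQI = 0 + 50/0.04079·0.02472 ≈ 30.30 ⇒ 30.
PM10: 583.53 ∈ [516.56, 639.67] ↔ index [201, 300].
201 + (583.53−516.56)·(300−201)/(639.67−516.56) = 201 + 66.97·99/123.11 ≈ 254.85, so AQI = 255.
PM2.5: row 197.560–257.014 (AQI 151–200). (200−151)·(231.645−197.560)/(257.014−197.560) + 151 = 49·34.085/59.454 + 151 ≈ 179.09 → 179.
SO₂ 771.7: bracket 755.7–952.2 → index 151–200; slope 49/196.5, offset 16.0.
AQI = 151 + 49/196.5·16.0 ≈ 154.99 ⇒ 155.
CO: 22.597 lies in 19.590–23.550, so I_lo=151, I_hi=200, C_lo=19.590, C_hi=23.550.
(200−151)/(23.550−19.590) × (22.597−19.590) + 151 = 49/3.960 × 3.007 + 151 ≈ 188.21 → 188.
Sub-indices: O₃→30, PM10→255, PM2.5→179, SO₂→155, CO→188. Ranked high→low: 255, 188, 179, 155, 30. Second-highest sub-index = 188.

188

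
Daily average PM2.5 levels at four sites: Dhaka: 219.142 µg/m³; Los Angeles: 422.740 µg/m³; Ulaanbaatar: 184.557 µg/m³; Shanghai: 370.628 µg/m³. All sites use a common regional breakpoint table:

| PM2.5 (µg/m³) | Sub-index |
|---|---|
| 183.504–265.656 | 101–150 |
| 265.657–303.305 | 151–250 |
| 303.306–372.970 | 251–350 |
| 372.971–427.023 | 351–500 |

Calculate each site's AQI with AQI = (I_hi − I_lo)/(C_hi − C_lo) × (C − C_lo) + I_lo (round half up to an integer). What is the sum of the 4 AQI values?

Dhaka: 219.142 ∈ [183.504, 265.656] ↔ index [101, 150].
101 + (219.142−183.504)·(150−101)/(265.656−183.504) = 101 + 35.638·49/82.152 ≈ 122.26, so AQI = 122.
Los Angeles: 422.740 lies in 372.971–427.023, so I_lo=351, I_hi=500, C_lo=372.971, C_hi=427.023.
(500−351)/(427.023−372.971) × (422.740−372.971) + 351 = 149/54.052 × 49.769 + 351 ≈ 488.19 → 488.
Ulaanbaatar: 184.557 lies in 183.504–265.656, so I_lo=101, I_hi=150, C_lo=183.504, C_hi=265.656.
(150−101)/(265.656−183.504) × (184.557−183.504) + 101 = 49/82.152 × 1.053 + 101 ≈ 101.63 → 102.
Shanghai: 370.628 lies in 303.306–372.970, so I_lo=251, I_hi=350, C_lo=303.306, C_hi=372.970.
(350−251)/(372.970−303.306) × (370.628−303.306) + 251 = 99/69.664 × 67.322 + 251 ≈ 346.67 → 347.
AQIs: Dhaka=122, Los Angeles=488, Ulaanbaatar=102, Shanghai=347. Sum = 122 + 488 + 102 + 347 = 1059.

1059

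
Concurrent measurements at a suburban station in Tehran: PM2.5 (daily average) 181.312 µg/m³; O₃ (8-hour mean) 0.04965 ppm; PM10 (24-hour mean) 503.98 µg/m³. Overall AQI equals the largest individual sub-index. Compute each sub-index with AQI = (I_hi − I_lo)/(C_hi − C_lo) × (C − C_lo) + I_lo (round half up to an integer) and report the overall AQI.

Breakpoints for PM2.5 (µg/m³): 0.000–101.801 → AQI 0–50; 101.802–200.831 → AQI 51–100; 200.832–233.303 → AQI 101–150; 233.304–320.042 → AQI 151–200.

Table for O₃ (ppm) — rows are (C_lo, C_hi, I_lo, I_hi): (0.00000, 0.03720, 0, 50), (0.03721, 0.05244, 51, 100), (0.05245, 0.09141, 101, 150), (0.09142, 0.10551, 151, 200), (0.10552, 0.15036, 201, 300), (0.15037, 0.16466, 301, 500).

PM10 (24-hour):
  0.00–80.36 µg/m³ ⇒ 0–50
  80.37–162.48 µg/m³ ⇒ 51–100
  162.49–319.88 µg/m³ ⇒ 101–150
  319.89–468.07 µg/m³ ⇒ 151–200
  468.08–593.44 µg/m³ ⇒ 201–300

PM2.5: row 101.802–200.831 (AQI 51–100). (100−51)·(181.312−101.802)/(200.831−101.802) + 51 = 49·79.510/99.029 + 51 ≈ 90.34 → 90.
O₃: 0.04965 lies in 0.03721–0.05244, so I_lo=51, I_hi=100, C_lo=0.03721, C_hi=0.05244.
(100−51)/(0.05244−0.03721) × (0.04965−0.03721) + 51 = 49/0.01523 × 0.01244 + 51 ≈ 91.02 → 91.
PM10: 503.98 lies in 468.08–593.44, so I_lo=201, I_hi=300, C_lo=468.08, C_hi=593.44.
(300−201)/(593.44−468.08) × (503.98−468.08) + 201 = 99/125.36 × 35.90 + 201 ≈ 229.35 → 229.
Sub-indices: PM2.5→90, O₃→91, PM10→229. Overall AQI = max = 229; dominant pollutant is PM10.

229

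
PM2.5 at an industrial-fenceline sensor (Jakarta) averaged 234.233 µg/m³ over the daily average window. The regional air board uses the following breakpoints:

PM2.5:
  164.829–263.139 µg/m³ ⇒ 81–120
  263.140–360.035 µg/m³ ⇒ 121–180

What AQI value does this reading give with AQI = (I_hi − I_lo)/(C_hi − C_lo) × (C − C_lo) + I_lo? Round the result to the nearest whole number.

PM2.5: 234.233 ∈ [164.829, 263.139] ↔ index [81, 120].
81 + (234.233−164.829)·(120−81)/(263.139−164.829) = 81 + 69.404·39/98.310 ≈ 108.53, so AQI = 109.

109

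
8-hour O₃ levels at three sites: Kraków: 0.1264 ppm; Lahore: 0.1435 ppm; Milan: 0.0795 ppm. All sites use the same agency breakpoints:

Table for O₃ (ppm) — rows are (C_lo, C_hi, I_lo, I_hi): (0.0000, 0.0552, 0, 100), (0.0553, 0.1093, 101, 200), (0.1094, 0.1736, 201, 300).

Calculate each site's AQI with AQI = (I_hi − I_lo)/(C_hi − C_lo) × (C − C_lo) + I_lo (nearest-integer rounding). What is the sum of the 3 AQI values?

626

Kraków: 0.1264 ∈ [0.1094, 0.1736] ↔ index [201, 300].
201 + (0.1264−0.1094)·(300−201)/(0.1736−0.1094) = 201 + 0.0170·99/0.0642 ≈ 227.21, so AQI = 227.
Lahore: row 0.1094–0.1736 (AQI 201–300). (300−201)·(0.1435−0.1094)/(0.1736−0.1094) + 201 = 99·0.0341/0.0642 + 201 ≈ 253.58 → 254.
Milan: 0.0795 lies in 0.0553–0.1093, so I_lo=101, I_hi=200, C_lo=0.0553, C_hi=0.1093.
(200−101)/(0.1093−0.0553) × (0.0795−0.0553) + 101 = 99/0.0540 × 0.0242 + 101 ≈ 145.37 → 145.
AQIs: Kraków=227, Lahore=254, Milan=145. Sum = 227 + 254 + 145 = 626.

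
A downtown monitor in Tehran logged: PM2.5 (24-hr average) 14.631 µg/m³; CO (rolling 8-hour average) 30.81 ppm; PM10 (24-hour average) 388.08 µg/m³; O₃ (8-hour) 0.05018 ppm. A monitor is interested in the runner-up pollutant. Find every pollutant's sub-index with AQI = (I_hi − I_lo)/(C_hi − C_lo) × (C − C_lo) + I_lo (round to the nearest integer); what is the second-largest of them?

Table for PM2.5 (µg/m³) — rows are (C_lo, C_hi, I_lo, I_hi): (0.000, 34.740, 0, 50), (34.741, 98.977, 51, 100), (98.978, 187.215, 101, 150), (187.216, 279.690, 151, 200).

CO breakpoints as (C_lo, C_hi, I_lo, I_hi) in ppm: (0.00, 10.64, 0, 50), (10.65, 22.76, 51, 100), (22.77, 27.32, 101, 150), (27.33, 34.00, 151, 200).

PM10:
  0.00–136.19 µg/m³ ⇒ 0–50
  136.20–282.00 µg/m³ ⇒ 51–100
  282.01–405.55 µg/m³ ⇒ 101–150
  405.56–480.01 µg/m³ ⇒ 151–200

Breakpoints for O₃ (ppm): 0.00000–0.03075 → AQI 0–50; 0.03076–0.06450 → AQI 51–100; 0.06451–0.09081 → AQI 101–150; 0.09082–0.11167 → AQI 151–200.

143

PM2.5: 14.631 lies in 0.000–34.740, so I_lo=0, I_hi=50, C_lo=0.000, C_hi=34.740.
(50−0)/(34.740−0.000) × (14.631−0.000) + 0 = 50/34.740 × 14.631 + 0 ≈ 21.06 → 21.
CO 30.81: bracket 27.33–34.00 → index 151–200; slope 49/6.67, offset 3.48.
AQI = 151 + 49/6.67·3.48 ≈ 176.57 ⇒ 177.
PM10 388.08: bracket 282.01–405.55 → index 101–150; slope 49/123.54, offset 106.07.
AQI = 101 + 49/123.54·106.07 ≈ 143.07 ⇒ 143.
O₃: row 0.03076–0.06450 (AQI 51–100). (100−51)·(0.05018−0.03076)/(0.06450−0.03076) + 51 = 49·0.01942/0.03374 + 51 ≈ 79.20 → 79.
Sub-indices: PM2.5→21, CO→177, PM10→143, O₃→79. Ranked high→low: 177, 143, 79, 21. Second-highest sub-index = 143.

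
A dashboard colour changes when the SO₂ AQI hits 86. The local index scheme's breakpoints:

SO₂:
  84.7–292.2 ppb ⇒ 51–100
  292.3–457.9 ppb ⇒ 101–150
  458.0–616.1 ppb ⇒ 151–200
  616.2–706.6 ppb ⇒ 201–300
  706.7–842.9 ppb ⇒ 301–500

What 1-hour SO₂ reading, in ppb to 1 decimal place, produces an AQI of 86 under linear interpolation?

232.9

AQI 86 lies in the 51–100 band, which corresponds to 84.7–292.2 ppb.
C = 84.7 + (86−51)×(292.2−84.7)/(100−51) = 84.7 + 35×207.5/49 ≈ 232.914 ppb → 232.9 ppb to 1 dp.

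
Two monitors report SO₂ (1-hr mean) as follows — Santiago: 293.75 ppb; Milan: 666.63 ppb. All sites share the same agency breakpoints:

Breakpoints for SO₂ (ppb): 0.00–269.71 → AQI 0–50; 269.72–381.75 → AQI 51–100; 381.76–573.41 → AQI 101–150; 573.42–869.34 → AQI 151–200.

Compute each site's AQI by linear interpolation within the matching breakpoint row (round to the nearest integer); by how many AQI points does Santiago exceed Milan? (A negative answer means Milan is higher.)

-104

Santiago: 293.75 ∈ [269.72, 381.75] ↔ index [51, 100].
51 + (293.75−269.72)·(100−51)/(381.75−269.72) = 51 + 24.03·49/112.03 ≈ 61.51, so AQI = 62.
Milan 666.63: bracket 573.42–869.34 → index 151–200; slope 49/295.92, offset 93.21.
AQI = 151 + 49/295.92·93.21 ≈ 166.43 ⇒ 166.
AQIs: Santiago=62, Milan=166. Santiago (62) − Milan (166) = -104.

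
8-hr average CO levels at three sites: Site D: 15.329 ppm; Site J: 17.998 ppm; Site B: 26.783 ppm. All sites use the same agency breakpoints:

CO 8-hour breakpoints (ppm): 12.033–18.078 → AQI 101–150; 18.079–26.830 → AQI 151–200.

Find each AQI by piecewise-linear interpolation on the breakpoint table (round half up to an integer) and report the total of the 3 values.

Site D: 15.329 lies in 12.033–18.078, so I_lo=101, I_hi=150, C_lo=12.033, C_hi=18.078.
(150−101)/(18.078−12.033) × (15.329−12.033) + 101 = 49/6.045 × 3.296 + 101 ≈ 127.72 → 128.
Site J: 17.998 lies in 12.033–18.078, so I_lo=101, I_hi=150, C_lo=12.033, C_hi=18.078.
(150−101)/(18.078−12.033) × (17.998−12.033) + 101 = 49/6.045 × 5.965 + 101 ≈ 149.35 → 149.
Site B 26.783: bracket 18.079–26.830 → index 151–200; slope 49/8.751, offset 8.704.
AQI = 151 + 49/8.751·8.704 ≈ 199.74 ⇒ 200.
AQIs: Site D=128, Site J=149, Site B=200. Sum = 128 + 149 + 200 = 477.

477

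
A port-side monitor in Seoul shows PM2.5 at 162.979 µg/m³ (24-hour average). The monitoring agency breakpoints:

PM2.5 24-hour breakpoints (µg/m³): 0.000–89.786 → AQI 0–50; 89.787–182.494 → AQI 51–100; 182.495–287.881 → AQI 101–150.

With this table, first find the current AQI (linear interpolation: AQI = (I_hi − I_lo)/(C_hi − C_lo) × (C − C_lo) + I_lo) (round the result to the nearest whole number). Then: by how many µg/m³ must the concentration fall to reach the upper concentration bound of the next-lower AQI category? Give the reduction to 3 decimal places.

73.193

PM2.5: 162.979 lies in 89.787–182.494, so I_lo=51, I_hi=100, C_lo=89.787, C_hi=182.494.
(100−51)/(182.494−89.787) × (162.979−89.787) + 51 = 49/92.707 × 73.192 + 51 ≈ 89.69 → 90.
Current AQI 90 is in the Moderate range (51–100). The next-lower category tops out at AQI 50, whose upper concentration bound is 89.786 µg/m³.
Reduction needed = 162.979 − 89.786 = 73.193 µg/m³.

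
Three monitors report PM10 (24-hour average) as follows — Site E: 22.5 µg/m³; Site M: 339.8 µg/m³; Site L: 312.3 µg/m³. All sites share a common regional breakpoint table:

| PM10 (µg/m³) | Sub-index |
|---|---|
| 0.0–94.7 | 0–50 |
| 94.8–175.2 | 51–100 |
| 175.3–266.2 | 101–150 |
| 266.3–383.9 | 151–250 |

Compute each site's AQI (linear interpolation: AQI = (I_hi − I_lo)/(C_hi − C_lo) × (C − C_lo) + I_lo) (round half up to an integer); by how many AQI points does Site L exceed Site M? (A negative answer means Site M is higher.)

-23

Site E: row 0.0–94.7 (AQI 0–50). (50−0)·(22.5−0.0)/(94.7−0.0) + 0 = 50·22.5/94.7 + 0 ≈ 11.88 → 12.
Site M 339.8: bracket 266.3–383.9 → index 151–250; slope 99/117.6, offset 73.5.
AQI = 151 + 99/117.6·73.5 ≈ 212.88 ⇒ 213.
Site L: 312.3 ∈ [266.3, 383.9] ↔ index [151, 250].
151 + (312.3−266.3)·(250−151)/(383.9−266.3) = 151 + 46.0·99/117.6 ≈ 189.72, so AQI = 190.
AQIs: Site E=12, Site M=213, Site L=190. Site L (190) − Site M (213) = -23.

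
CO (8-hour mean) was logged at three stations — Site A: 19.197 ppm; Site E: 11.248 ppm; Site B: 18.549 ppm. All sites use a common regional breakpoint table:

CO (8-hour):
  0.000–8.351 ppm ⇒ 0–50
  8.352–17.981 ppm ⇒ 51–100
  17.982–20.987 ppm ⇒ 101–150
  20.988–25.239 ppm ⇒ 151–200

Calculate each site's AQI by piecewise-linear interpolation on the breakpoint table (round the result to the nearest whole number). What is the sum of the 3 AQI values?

297

Site A: row 17.982–20.987 (AQI 101–150). (150−101)·(19.197−17.982)/(20.987−17.982) + 101 = 49·1.215/3.005 + 101 ≈ 120.81 → 121.
Site E: 11.248 ∈ [8.352, 17.981] ↔ index [51, 100].
51 + (11.248−8.352)·(100−51)/(17.981−8.352) = 51 + 2.896·49/9.629 ≈ 65.74, so AQI = 66.
Site B: row 17.982–20.987 (AQI 101–150). (150−101)·(18.549−17.982)/(20.987−17.982) + 101 = 49·0.567/3.005 + 101 ≈ 110.25 → 110.
AQIs: Site A=121, Site E=66, Site B=110. Sum = 121 + 66 + 110 = 297.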